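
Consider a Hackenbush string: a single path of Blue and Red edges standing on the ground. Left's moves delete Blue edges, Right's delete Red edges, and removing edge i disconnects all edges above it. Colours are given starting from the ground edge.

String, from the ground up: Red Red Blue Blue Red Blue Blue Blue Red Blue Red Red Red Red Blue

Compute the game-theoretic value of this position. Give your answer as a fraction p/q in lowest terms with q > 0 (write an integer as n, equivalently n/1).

edge 1 of 15 (Red): { (no moves) | 0 } → -1
edge 2 of 15 (Red): { (no moves) | -1 0 } → -2
edge 3 of 15 (Blue): { -2 | -1 0 } → -3/2
edge 4 of 15 (Blue): { -2 -3/2 | -1 0 } → -5/4
edge 5 of 15 (Red): { -2 -3/2 | -5/4 -1 0 } → -11/8
edge 6 of 15 (Blue): { -2 -3/2 -11/8 | -5/4 -1 0 } → -21/16
edge 7 of 15 (Blue): { -2 -3/2 -11/8 -21/16 | -5/4 -1 0 } → -41/32
edge 8 of 15 (Blue): { -2 -3/2 -11/8 -21/16 -41/32 | -5/4 -1 0 } → -81/64
edge 9 of 15 (Red): { -2 -3/2 -11/8 -21/16 -41/32 | -81/64 -5/4 -1 0 } → -163/128
edge 10 of 15 (Blue): { -2 -3/2 -11/8 -21/16 -41/32 -163/128 | -81/64 -5/4 -1 0 } → -325/256
edge 11 of 15 (Red): { -2 -3/2 -11/8 -21/16 -41/32 -163/128 | -325/256 -81/64 -5/4 -1 0 } → -651/512
edge 12 of 15 (Red): { -2 -3/2 -11/8 -21/16 -41/32 -163/128 | -651/512 -325/256 -81/64 -5/4 -1 0 } → -1303/1024
edge 13 of 15 (Red): { -2 -3/2 -11/8 -21/16 -41/32 -163/128 | -1303/1024 -651/512 -325/256 -81/64 -5/4 -1 0 } → -2607/2048
edge 14 of 15 (Red): { -2 -3/2 -11/8 -21/16 -41/32 -163/128 | -2607/2048 -1303/1024 -651/512 -325/256 -81/64 -5/4 -1 0 } → -5215/4096
edge 15 of 15 (Blue): { -2 -3/2 -11/8 -21/16 -41/32 -163/128 -5215/4096 | -2607/2048 -1303/1024 -651/512 -325/256 -81/64 -5/4 -1 0 } → -10429/8192

-10429/8192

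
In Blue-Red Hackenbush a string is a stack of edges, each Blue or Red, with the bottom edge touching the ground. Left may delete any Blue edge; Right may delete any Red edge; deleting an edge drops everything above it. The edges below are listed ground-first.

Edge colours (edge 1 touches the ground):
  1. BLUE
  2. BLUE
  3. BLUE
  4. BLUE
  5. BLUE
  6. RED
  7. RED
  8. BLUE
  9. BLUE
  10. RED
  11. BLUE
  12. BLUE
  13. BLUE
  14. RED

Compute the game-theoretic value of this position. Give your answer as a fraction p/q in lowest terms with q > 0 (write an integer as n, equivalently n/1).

Recurse on prefixes of the 14-edge string BLUE BLUE BLUE BLUE BLUE RED RED BLUE BLUE RED BLUE BLUE BLUE RED:
value_1 [B]  L=[0]  R=[—]  gives 1
value_2 [BB]  L=[0, 1]  R=[—]  gives 2
value_3 [BBB]  L=[0, 1, 2]  R=[—]  gives 3
value_4 [BBBB]  L=[0, 1, 2, 3]  R=[—]  gives 4
value_5 [BBBBB]  L=[0, 1, 2, 3, 4]  R=[—]  gives 5
value_6 [BBBBBR]  L=[0, 1, 2, 3, 4]  R=[5]  gives 9/2
value_7 [BBBBBRR]  L=[0, 1, 2, 3, 4]  R=[9/2, 5]  gives 17/4
value_8 [BBBBBRRB]  L=[0, 1, 2, 3, 4, 17/4]  R=[9/2, 5]  gives 35/8
value_9 [BBBBBRRBB]  L=[0, 1, 2, 3, 4, 17/4, 35/8]  R=[9/2, 5]  gives 71/16
value_10 [BBBBBRRBBR]  L=[0, 1, 2, 3, 4, 17/4, 35/8]  R=[71/16, 9/2, 5]  gives 141/32
value_11 [BBBBBRRBBRB]  L=[0, 1, 2, 3, 4, 17/4, 35/8, 141/32]  R=[71/16, 9/2, 5]  gives 283/64
value_12 [BBBBBRRBBRBB]  L=[0, 1, 2, 3, 4, 17/4, 35/8, 141/32, 283/64]  R=[71/16, 9/2, 5]  gives 567/128
value_13 [BBBBBRRBBRBBB]  L=[0, 1, 2, 3, 4, 17/4, 35/8, 141/32, 283/64, 567/128]  R=[71/16, 9/2, 5]  gives 1135/256
value_14 [BBBBBRRBBRBBBR]  L=[0, 1, 2, 3, 4, 17/4, 35/8, 141/32, 283/64, 567/128]  R=[1135/256, 71/16, 9/2, 5]  gives 2269/512

2269/512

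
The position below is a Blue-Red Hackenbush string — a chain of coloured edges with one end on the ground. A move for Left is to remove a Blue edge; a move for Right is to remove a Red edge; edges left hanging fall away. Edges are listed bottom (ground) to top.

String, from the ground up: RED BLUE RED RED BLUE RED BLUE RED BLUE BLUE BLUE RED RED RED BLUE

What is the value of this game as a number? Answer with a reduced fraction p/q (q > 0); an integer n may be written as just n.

Recurse on prefixes of the 15-edge string RED BLUE RED RED BLUE RED BLUE RED BLUE BLUE BLUE RED RED RED BLUE:
1 of 15 · R · max L −∞ · min R 0 — -1
2 of 15 · RB · max L -1 · min R 0 — -1/2
3 of 15 · RBR · max L -1 · min R -1/2 — -3/4
4 of 15 · RBRR · max L -1 · min R -3/4 — -7/8
5 of 15 · RBRRB · max L -7/8 · min R -3/4 — -13/16
6 of 15 · RBRRBR · max L -7/8 · min R -13/16 — -27/32
7 of 15 · RBRRBRB · max L -27/32 · min R -13/16 — -53/64
8 of 15 · RBRRBRBR · max L -27/32 · min R -53/64 — -107/128
9 of 15 · RBRRBRBRB · max L -107/128 · min R -53/64 — -213/256
10 of 15 · RBRRBRBRBB · max L -213/256 · min R -53/64 — -425/512
11 of 15 · RBRRBRBRBBB · max L -425/512 · min R -53/64 — -849/1024
12 of 15 · RBRRBRBRBBBR · max L -425/512 · min R -849/1024 — -1699/2048
13 of 15 · RBRRBRBRBBBRR · max L -425/512 · min R -1699/2048 — -3399/4096
14 of 15 · RBRRBRBRBBBRRR · max L -425/512 · min R -3399/4096 — -6799/8192
15 of 15 · RBRRBRBRBBBRRRB · max L -6799/8192 · min R -3399/4096 — -13597/16384

-13597/16384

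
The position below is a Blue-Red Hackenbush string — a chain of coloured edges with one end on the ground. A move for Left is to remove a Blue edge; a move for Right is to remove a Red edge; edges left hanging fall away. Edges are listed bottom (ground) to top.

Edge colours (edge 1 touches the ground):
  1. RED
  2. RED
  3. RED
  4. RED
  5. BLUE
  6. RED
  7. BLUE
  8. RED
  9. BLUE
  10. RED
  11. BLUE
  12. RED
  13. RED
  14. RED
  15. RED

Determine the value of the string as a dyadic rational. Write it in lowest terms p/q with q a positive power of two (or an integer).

-7519/2048

Prefix values for RED RED RED RED BLUE RED BLUE RED BLUE RED BLUE RED RED RED RED via {L|R} + simplicity:
v(R) = { — | 0 } = -1
v(RR) = { — | -1 0 } = -2
v(RRR) = { — | -2 -1 0 } = -3
v(RRRR) = { — | -3 -2 -1 0 } = -4
v(RRRRB) = { -4 | -3 -2 -1 0 } = -7/2
v(RRRRBR) = { -4 | -7/2 -3 -2 -1 0 } = -15/4
v(RRRRBRB) = { -4 -15/4 | -7/2 -3 -2 -1 0 } = -29/8
v(RRRRBRBR) = { -4 -15/4 | -29/8 -7/2 -3 -2 -1 0 } = -59/16
v(RRRRBRBRB) = { -4 -15/4 -59/16 | -29/8 -7/2 -3 -2 -1 0 } = -117/32
v(RRRRBRBRBR) = { -4 -15/4 -59/16 | -117/32 -29/8 -7/2 -3 -2 -1 0 } = -235/64
v(RRRRBRBRBRB) = { -4 -15/4 -59/16 -235/64 | -117/32 -29/8 -7/2 -3 -2 -1 0 } = -469/128
v(RRRRBRBRBRBR) = { -4 -15/4 -59/16 -235/64 | -469/128 -117/32 -29/8 -7/2 -3 -2 -1 0 } = -939/256
v(RRRRBRBRBRBRR) = { -4 -15/4 -59/16 -235/64 | -939/256 -469/128 -117/32 -29/8 -7/2 -3 -2 -1 0 } = -1879/512
v(RRRRBRBRBRBRRR) = { -4 -15/4 -59/16 -235/64 | -1879/512 -939/256 -469/128 -117/32 -29/8 -7/2 -3 -2 -1 0 } = -3759/1024
v(RRRRBRBRBRBRRRR) = { -4 -15/4 -59/16 -235/64 | -3759/1024 -1879/512 -939/256 -469/128 -117/32 -29/8 -7/2 -3 -2 -1 0 } = -7519/2048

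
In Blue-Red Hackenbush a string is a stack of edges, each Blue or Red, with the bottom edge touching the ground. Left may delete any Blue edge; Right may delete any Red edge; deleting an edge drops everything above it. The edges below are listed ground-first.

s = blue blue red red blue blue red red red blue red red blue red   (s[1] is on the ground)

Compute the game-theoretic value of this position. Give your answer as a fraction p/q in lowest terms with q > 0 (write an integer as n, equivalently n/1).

5669/4096

step 1: add blue to get b; options L={ 0 } R={ (no moves) } → 1
step 2: add blue to get bb; options L={ 0 1 } R={ (no moves) } → 2
step 3: add red to get bbr; options L={ 0 1 } R={ 2 } → 3/2
step 4: add red to get bbrr; options L={ 0 1 } R={ 3/2 2 } → 5/4
step 5: add blue to get bbrrb; options L={ 0 1 5/4 } R={ 3/2 2 } → 11/8
step 6: add blue to get bbrrbb; options L={ 0 1 5/4 11/8 } R={ 3/2 2 } → 23/16
step 7: add red to get bbrrbbr; options L={ 0 1 5/4 11/8 } R={ 23/16 3/2 2 } → 45/32
step 8: add red to get bbrrbbrr; options L={ 0 1 5/4 11/8 } R={ 45/32 23/16 3/2 2 } → 89/64
step 9: add red to get bbrrbbrrr; options L={ 0 1 5/4 11/8 } R={ 89/64 45/32 23/16 3/2 2 } → 177/128
step 10: add blue to get bbrrbbrrrb; options L={ 0 1 5/4 11/8 177/128 } R={ 89/64 45/32 23/16 3/2 2 } → 355/256
step 11: add red to get bbrrbbrrrbr; options L={ 0 1 5/4 11/8 177/128 } R={ 355/256 89/64 45/32 23/16 3/2 2 } → 709/512
step 12: add red to get bbrrbbrrrbrr; options L={ 0 1 5/4 11/8 177/128 } R={ 709/512 355/256 89/64 45/32 23/16 3/2 2 } → 1417/1024
step 13: add blue to get bbrrbbrrrbrrb; options L={ 0 1 5/4 11/8 177/128 1417/1024 } R={ 709/512 355/256 89/64 45/32 23/16 3/2 2 } → 2835/2048
step 14: add red to get bbrrbbrrrbrrbr; options L={ 0 1 5/4 11/8 177/128 1417/1024 } R={ 2835/2048 709/512 355/256 89/64 45/32 23/16 3/2 2 } → 5669/4096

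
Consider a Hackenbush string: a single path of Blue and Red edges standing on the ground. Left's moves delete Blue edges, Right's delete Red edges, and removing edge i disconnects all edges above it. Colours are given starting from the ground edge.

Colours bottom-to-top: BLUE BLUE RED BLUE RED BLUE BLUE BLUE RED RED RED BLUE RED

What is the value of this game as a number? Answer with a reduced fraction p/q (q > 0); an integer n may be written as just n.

Recurse on prefixes of the 13-edge string BLUE BLUE RED BLUE RED BLUE BLUE BLUE RED RED RED BLUE RED:
g_1 [B]  L=[0]  R=[·]  ⇒ 1
g_2 [BB]  L=[0 1]  R=[·]  ⇒ 2
g_3 [BBR]  L=[0 1]  R=[2]  ⇒ 3/2
g_4 [BBRB]  L=[0 1 3/2]  R=[2]  ⇒ 7/4
g_5 [BBRBR]  L=[0 1 3/2]  R=[7/4 2]  ⇒ 13/8
g_6 [BBRBRB]  L=[0 1 3/2 13/8]  R=[7/4 2]  ⇒ 27/16
g_7 [BBRBRBB]  L=[0 1 3/2 13/8 27/16]  R=[7/4 2]  ⇒ 55/32
g_8 [BBRBRBBB]  L=[0 1 3/2 13/8 27/16 55/32]  R=[7/4 2]  ⇒ 111/64
g_9 [BBRBRBBBR]  L=[0 1 3/2 13/8 27/16 55/32]  R=[111/64 7/4 2]  ⇒ 221/128
g_10 [BBRBRBBBRR]  L=[0 1 3/2 13/8 27/16 55/32]  R=[221/128 111/64 7/4 2]  ⇒ 441/256
g_11 [BBRBRBBBRRR]  L=[0 1 3/2 13/8 27/16 55/32]  R=[441/256 221/128 111/64 7/4 2]  ⇒ 881/512
g_12 [BBRBRBBBRRRB]  L=[0 1 3/2 13/8 27/16 55/32 881/512]  R=[441/256 221/128 111/64 7/4 2]  ⇒ 1763/1024
g_13 [BBRBRBBBRRRBR]  L=[0 1 3/2 13/8 27/16 55/32 881/512]  R=[1763/1024 441/256 221/128 111/64 7/4 2]  ⇒ 3525/2048

3525/2048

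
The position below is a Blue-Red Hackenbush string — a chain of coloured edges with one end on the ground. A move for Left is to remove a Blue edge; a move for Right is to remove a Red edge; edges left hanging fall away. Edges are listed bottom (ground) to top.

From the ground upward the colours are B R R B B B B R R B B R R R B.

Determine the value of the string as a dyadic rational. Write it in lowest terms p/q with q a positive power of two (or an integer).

1 of 15 · B · max L 0 · min R +∞ → 1
2 of 15 · BR · max L 0 · min R 1 → 1/2
3 of 15 · BRR · max L 0 · min R 1/2 → 1/4
4 of 15 · BRRB · max L 1/4 · min R 1/2 → 3/8
5 of 15 · BRRBB · max L 3/8 · min R 1/2 → 7/16
6 of 15 · BRRBBB · max L 7/16 · min R 1/2 → 15/32
7 of 15 · BRRBBBB · max L 15/32 · min R 1/2 → 31/64
8 of 15 · BRRBBBBR · max L 15/32 · min R 31/64 → 61/128
9 of 15 · BRRBBBBRR · max L 15/32 · min R 61/128 → 121/256
10 of 15 · BRRBBBBRRB · max L 121/256 · min R 61/128 → 243/512
11 of 15 · BRRBBBBRRBB · max L 243/512 · min R 61/128 → 487/1024
12 of 15 · BRRBBBBRRBBR · max L 243/512 · min R 487/1024 → 973/2048
13 of 15 · BRRBBBBRRBBRR · max L 243/512 · min R 973/2048 → 1945/4096
14 of 15 · BRRBBBBRRBBRRR · max L 243/512 · min R 1945/4096 → 3889/8192
15 of 15 · BRRBBBBRRBBRRRB · max L 3889/8192 · min R 1945/4096 → 7779/16384

7779/16384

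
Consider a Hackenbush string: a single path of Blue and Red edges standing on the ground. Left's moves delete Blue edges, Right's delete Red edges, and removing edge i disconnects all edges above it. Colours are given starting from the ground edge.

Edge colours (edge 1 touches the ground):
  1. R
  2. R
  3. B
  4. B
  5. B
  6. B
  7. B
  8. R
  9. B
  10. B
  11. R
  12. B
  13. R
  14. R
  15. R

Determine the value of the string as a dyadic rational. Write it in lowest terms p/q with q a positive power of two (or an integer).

g(R) = { (no moves) | 0 } => -1
g(RR) = { (no moves) | -1, 0 } => -2
g(RRB) = { -2 | -1, 0 } => -3/2
g(RRBB) = { -2, -3/2 | -1, 0 } => -5/4
g(RRBBB) = { -2, -3/2, -5/4 | -1, 0 } => -9/8
g(RRBBBB) = { -2, -3/2, -5/4, -9/8 | -1, 0 } => -17/16
g(RRBBBBB) = { -2, -3/2, -5/4, -9/8, -17/16 | -1, 0 } => -33/32
g(RRBBBBBR) = { -2, -3/2, -5/4, -9/8, -17/16 | -33/32, -1, 0 } => -67/64
g(RRBBBBBRB) = { -2, -3/2, -5/4, -9/8, -17/16, -67/64 | -33/32, -1, 0 } => -133/128
g(RRBBBBBRBB) = { -2, -3/2, -5/4, -9/8, -17/16, -67/64, -133/128 | -33/32, -1, 0 } => -265/256
g(RRBBBBBRBBR) = { -2, -3/2, -5/4, -9/8, -17/16, -67/64, -133/128 | -265/256, -33/32, -1, 0 } => -531/512
g(RRBBBBBRBBRB) = { -2, -3/2, -5/4, -9/8, -17/16, -67/64, -133/128, -531/512 | -265/256, -33/32, -1, 0 } => -1061/1024
g(RRBBBBBRBBRBR) = { -2, -3/2, -5/4, -9/8, -17/16, -67/64, -133/128, -531/512 | -1061/1024, -265/256, -33/32, -1, 0 } => -2123/2048
g(RRBBBBBRBBRBRR) = { -2, -3/2, -5/4, -9/8, -17/16, -67/64, -133/128, -531/512 | -2123/2048, -1061/1024, -265/256, -33/32, -1, 0 } => -4247/4096
g(RRBBBBBRBBRBRRR) = { -2, -3/2, -5/4, -9/8, -17/16, -67/64, -133/128, -531/512 | -4247/4096, -2123/2048, -1061/1024, -265/256, -33/32, -1, 0 } => -8495/8192

-8495/8192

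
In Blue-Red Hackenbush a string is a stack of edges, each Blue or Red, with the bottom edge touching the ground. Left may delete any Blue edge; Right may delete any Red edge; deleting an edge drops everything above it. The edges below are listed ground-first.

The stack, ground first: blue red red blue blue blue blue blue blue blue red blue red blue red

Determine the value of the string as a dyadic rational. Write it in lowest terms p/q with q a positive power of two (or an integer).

8149/16384

Build g(s[:k]) for k = 1..15, string s = blue red red blue blue blue blue blue blue blue red blue red blue red.
g_1 [b]  L=[0]  R=[none]  = 1
g_2 [br]  L=[0]  R=[1]  = 1/2
g_3 [brr]  L=[0]  R=[1/2,1]  = 1/4
g_4 [brrb]  L=[0,1/4]  R=[1/2,1]  = 3/8
g_5 [brrbb]  L=[0,1/4,3/8]  R=[1/2,1]  = 7/16
g_6 [brrbbb]  L=[0,1/4,3/8,7/16]  R=[1/2,1]  = 15/32
g_7 [brrbbbb]  L=[0,1/4,3/8,7/16,15/32]  R=[1/2,1]  = 31/64
g_8 [brrbbbbb]  L=[0,1/4,3/8,7/16,15/32,31/64]  R=[1/2,1]  = 63/128
g_9 [brrbbbbbb]  L=[0,1/4,3/8,7/16,15/32,31/64,63/128]  R=[1/2,1]  = 127/256
g_10 [brrbbbbbbb]  L=[0,1/4,3/8,7/16,15/32,31/64,63/128,127/256]  R=[1/2,1]  = 255/512
g_11 [brrbbbbbbbr]  L=[0,1/4,3/8,7/16,15/32,31/64,63/128,127/256]  R=[255/512,1/2,1]  = 509/1024
g_12 [brrbbbbbbbrb]  L=[0,1/4,3/8,7/16,15/32,31/64,63/128,127/256,509/1024]  R=[255/512,1/2,1]  = 1019/2048
g_13 [brrbbbbbbbrbr]  L=[0,1/4,3/8,7/16,15/32,31/64,63/128,127/256,509/1024]  R=[1019/2048,255/512,1/2,1]  = 2037/4096
g_14 [brrbbbbbbbrbrb]  L=[0,1/4,3/8,7/16,15/32,31/64,63/128,127/256,509/1024,2037/4096]  R=[1019/2048,255/512,1/2,1]  = 4075/8192
g_15 [brrbbbbbbbrbrbr]  L=[0,1/4,3/8,7/16,15/32,31/64,63/128,127/256,509/1024,2037/4096]  R=[4075/8192,1019/2048,255/512,1/2,1]  = 8149/16384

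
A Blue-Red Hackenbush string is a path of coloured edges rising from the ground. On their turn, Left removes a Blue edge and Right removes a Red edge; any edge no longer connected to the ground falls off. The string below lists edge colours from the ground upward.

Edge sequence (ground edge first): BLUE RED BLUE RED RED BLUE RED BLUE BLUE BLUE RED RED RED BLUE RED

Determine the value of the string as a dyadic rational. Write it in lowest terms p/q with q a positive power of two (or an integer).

v(B) = { 0 |  } so 1
v(BR) = { 0 | 1 } so 1/2
v(BRB) = { 0; 1/2 | 1 } so 3/4
v(BRBR) = { 0; 1/2 | 3/4; 1 } so 5/8
v(BRBRR) = { 0; 1/2 | 5/8; 3/4; 1 } so 9/16
v(BRBRRB) = { 0; 1/2; 9/16 | 5/8; 3/4; 1 } so 19/32
v(BRBRRBR) = { 0; 1/2; 9/16 | 19/32; 5/8; 3/4; 1 } so 37/64
v(BRBRRBRB) = { 0; 1/2; 9/16; 37/64 | 19/32; 5/8; 3/4; 1 } so 75/128
v(BRBRRBRBB) = { 0; 1/2; 9/16; 37/64; 75/128 | 19/32; 5/8; 3/4; 1 } so 151/256
v(BRBRRBRBBB) = { 0; 1/2; 9/16; 37/64; 75/128; 151/256 | 19/32; 5/8; 3/4; 1 } so 303/512
v(BRBRRBRBBBR) = { 0; 1/2; 9/16; 37/64; 75/128; 151/256 | 303/512; 19/32; 5/8; 3/4; 1 } so 605/1024
v(BRBRRBRBBBRR) = { 0; 1/2; 9/16; 37/64; 75/128; 151/256 | 605/1024; 303/512; 19/32; 5/8; 3/4; 1 } so 1209/2048
v(BRBRRBRBBBRRR) = { 0; 1/2; 9/16; 37/64; 75/128; 151/256 | 1209/2048; 605/1024; 303/512; 19/32; 5/8; 3/4; 1 } so 2417/4096
v(BRBRRBRBBBRRRB) = { 0; 1/2; 9/16; 37/64; 75/128; 151/256; 2417/4096 | 1209/2048; 605/1024; 303/512; 19/32; 5/8; 3/4; 1 } so 4835/8192
v(BRBRRBRBBBRRRBR) = { 0; 1/2; 9/16; 37/64; 75/128; 151/256; 2417/4096 | 4835/8192; 1209/2048; 605/1024; 303/512; 19/32; 5/8; 3/4; 1 } so 9669/16384

9669/16384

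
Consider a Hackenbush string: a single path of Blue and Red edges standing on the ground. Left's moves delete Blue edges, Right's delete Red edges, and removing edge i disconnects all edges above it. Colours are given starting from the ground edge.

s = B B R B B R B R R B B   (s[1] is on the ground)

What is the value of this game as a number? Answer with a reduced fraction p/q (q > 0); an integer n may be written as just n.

Prefix values for B B R B B R B R R B B via {L|R} + simplicity:
G(B) = { 0 | ∅ } => 1
G(BB) = { 0; 1 | ∅ } => 2
G(BBR) = { 0; 1 | 2 } => 3/2
G(BBRB) = { 0; 1; 3/2 | 2 } => 7/4
G(BBRBB) = { 0; 1; 3/2; 7/4 | 2 } => 15/8
G(BBRBBR) = { 0; 1; 3/2; 7/4 | 15/8; 2 } => 29/16
G(BBRBBRB) = { 0; 1; 3/2; 7/4; 29/16 | 15/8; 2 } => 59/32
G(BBRBBRBR) = { 0; 1; 3/2; 7/4; 29/16 | 59/32; 15/8; 2 } => 117/64
G(BBRBBRBRR) = { 0; 1; 3/2; 7/4; 29/16 | 117/64; 59/32; 15/8; 2 } => 233/128
G(BBRBBRBRRB) = { 0; 1; 3/2; 7/4; 29/16; 233/128 | 117/64; 59/32; 15/8; 2 } => 467/256
G(BBRBBRBRRBB) = { 0; 1; 3/2; 7/4; 29/16; 233/128; 467/256 | 117/64; 59/32; 15/8; 2 } => 935/512

935/512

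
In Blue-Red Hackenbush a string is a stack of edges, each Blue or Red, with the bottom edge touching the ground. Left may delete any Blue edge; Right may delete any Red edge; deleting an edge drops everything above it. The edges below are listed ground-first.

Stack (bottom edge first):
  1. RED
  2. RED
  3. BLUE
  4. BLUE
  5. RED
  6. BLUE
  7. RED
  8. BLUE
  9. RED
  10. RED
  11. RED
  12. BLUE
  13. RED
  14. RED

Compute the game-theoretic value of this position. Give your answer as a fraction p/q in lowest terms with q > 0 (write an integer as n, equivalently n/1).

-5495/4096

edge 1 of 14 (RED): { none | 0 } = -1
edge 2 of 14 (RED): { none | -1 0 } = -2
edge 3 of 14 (BLUE): { -2 | -1 0 } = -3/2
edge 4 of 14 (BLUE): { -2 -3/2 | -1 0 } = -5/4
edge 5 of 14 (RED): { -2 -3/2 | -5/4 -1 0 } = -11/8
edge 6 of 14 (BLUE): { -2 -3/2 -11/8 | -5/4 -1 0 } = -21/16
edge 7 of 14 (RED): { -2 -3/2 -11/8 | -21/16 -5/4 -1 0 } = -43/32
edge 8 of 14 (BLUE): { -2 -3/2 -11/8 -43/32 | -21/16 -5/4 -1 0 } = -85/64
edge 9 of 14 (RED): { -2 -3/2 -11/8 -43/32 | -85/64 -21/16 -5/4 -1 0 } = -171/128
edge 10 of 14 (RED): { -2 -3/2 -11/8 -43/32 | -171/128 -85/64 -21/16 -5/4 -1 0 } = -343/256
edge 11 of 14 (RED): { -2 -3/2 -11/8 -43/32 | -343/256 -171/128 -85/64 -21/16 -5/4 -1 0 } = -687/512
edge 12 of 14 (BLUE): { -2 -3/2 -11/8 -43/32 -687/512 | -343/256 -171/128 -85/64 -21/16 -5/4 -1 0 } = -1373/1024
edge 13 of 14 (RED): { -2 -3/2 -11/8 -43/32 -687/512 | -1373/1024 -343/256 -171/128 -85/64 -21/16 -5/4 -1 0 } = -2747/2048
edge 14 of 14 (RED): { -2 -3/2 -11/8 -43/32 -687/512 | -2747/2048 -1373/1024 -343/256 -171/128 -85/64 -21/16 -5/4 -1 0 } = -5495/4096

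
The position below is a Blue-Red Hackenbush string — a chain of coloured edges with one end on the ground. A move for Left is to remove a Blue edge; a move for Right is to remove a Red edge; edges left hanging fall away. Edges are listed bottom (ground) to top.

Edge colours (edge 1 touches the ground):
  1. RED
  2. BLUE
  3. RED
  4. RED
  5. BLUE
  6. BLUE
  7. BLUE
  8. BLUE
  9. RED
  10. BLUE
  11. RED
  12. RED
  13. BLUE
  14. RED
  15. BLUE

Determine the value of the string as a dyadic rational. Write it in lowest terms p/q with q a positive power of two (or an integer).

-12469/16384

R: Left { — }, Right { 0 } so simplest -1
RB: Left { -1 }, Right { 0 } so simplest -1/2
RBR: Left { -1 }, Right { -1/2, 0 } so simplest -3/4
RBRR: Left { -1 }, Right { -3/4, -1/2, 0 } so simplest -7/8
RBRRB: Left { -1, -7/8 }, Right { -3/4, -1/2, 0 } so simplest -13/16
RBRRBB: Left { -1, -7/8, -13/16 }, Right { -3/4, -1/2, 0 } so simplest -25/32
RBRRBBB: Left { -1, -7/8, -13/16, -25/32 }, Right { -3/4, -1/2, 0 } so simplest -49/64
RBRRBBBB: Left { -1, -7/8, -13/16, -25/32, -49/64 }, Right { -3/4, -1/2, 0 } so simplest -97/128
RBRRBBBBR: Left { -1, -7/8, -13/16, -25/32, -49/64 }, Right { -97/128, -3/4, -1/2, 0 } so simplest -195/256
RBRRBBBBRB: Left { -1, -7/8, -13/16, -25/32, -49/64, -195/256 }, Right { -97/128, -3/4, -1/2, 0 } so simplest -389/512
RBRRBBBBRBR: Left { -1, -7/8, -13/16, -25/32, -49/64, -195/256 }, Right { -389/512, -97/128, -3/4, -1/2, 0 } so simplest -779/1024
RBRRBBBBRBRR: Left { -1, -7/8, -13/16, -25/32, -49/64, -195/256 }, Right { -779/1024, -389/512, -97/128, -3/4, -1/2, 0 } so simplest -1559/2048
RBRRBBBBRBRRB: Left { -1, -7/8, -13/16, -25/32, -49/64, -195/256, -1559/2048 }, Right { -779/1024, -389/512, -97/128, -3/4, -1/2, 0 } so simplest -3117/4096
RBRRBBBBRBRRBR: Left { -1, -7/8, -13/16, -25/32, -49/64, -195/256, -1559/2048 }, Right { -3117/4096, -779/1024, -389/512, -97/128, -3/4, -1/2, 0 } so simplest -6235/8192
RBRRBBBBRBRRBRB: Left { -1, -7/8, -13/16, -25/32, -49/64, -195/256, -1559/2048, -6235/8192 }, Right { -3117/4096, -779/1024, -389/512, -97/128, -3/4, -1/2, 0 } so simplest -12469/16384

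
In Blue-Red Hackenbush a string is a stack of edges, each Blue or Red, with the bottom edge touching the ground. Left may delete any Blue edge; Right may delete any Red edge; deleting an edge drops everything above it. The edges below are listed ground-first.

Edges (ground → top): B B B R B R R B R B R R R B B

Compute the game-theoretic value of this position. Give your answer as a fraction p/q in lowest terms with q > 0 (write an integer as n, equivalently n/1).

Recurse on prefixes of the 15-edge string B B B R B R R B R B R R R B B:
1 of 15 · B · max L 0 · min R +∞ ⇒ 1
2 of 15 · BB · max L 1 · min R +∞ ⇒ 2
3 of 15 · BBB · max L 2 · min R +∞ ⇒ 3
4 of 15 · BBBR · max L 2 · min R 3 ⇒ 5/2
5 of 15 · BBBRB · max L 5/2 · min R 3 ⇒ 11/4
6 of 15 · BBBRBR · max L 5/2 · min R 11/4 ⇒ 21/8
7 of 15 · BBBRBRR · max L 5/2 · min R 21/8 ⇒ 41/16
8 of 15 · BBBRBRRB · max L 41/16 · min R 21/8 ⇒ 83/32
9 of 15 · BBBRBRRBR · max L 41/16 · min R 83/32 ⇒ 165/64
10 of 15 · BBBRBRRBRB · max L 165/64 · min R 83/32 ⇒ 331/128
11 of 15 · BBBRBRRBRBR · max L 165/64 · min R 331/128 ⇒ 661/256
12 of 15 · BBBRBRRBRBRR · max L 165/64 · min R 661/256 ⇒ 1321/512
13 of 15 · BBBRBRRBRBRRR · max L 165/64 · min R 1321/512 ⇒ 2641/1024
14 of 15 · BBBRBRRBRBRRRB · max L 2641/1024 · min R 1321/512 ⇒ 5283/2048
15 of 15 · BBBRBRRBRBRRRBB · max L 5283/2048 · min R 1321/512 ⇒ 10567/4096

10567/4096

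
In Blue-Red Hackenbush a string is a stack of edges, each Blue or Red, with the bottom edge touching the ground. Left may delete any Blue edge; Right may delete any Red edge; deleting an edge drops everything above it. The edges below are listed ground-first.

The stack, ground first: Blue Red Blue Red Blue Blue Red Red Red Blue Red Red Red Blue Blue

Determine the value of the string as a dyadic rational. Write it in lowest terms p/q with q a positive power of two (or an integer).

11335/16384

Recurse on prefixes of the 15-edge string Blue Red Blue Red Blue Blue Red Red Red Blue Red Red Red Blue Blue:
1 of 15 · B · max L 0 · min R +∞ = 1
2 of 15 · BR · max L 0 · min R 1 = 1/2
3 of 15 · BRB · max L 1/2 · min R 1 = 3/4
4 of 15 · BRBR · max L 1/2 · min R 3/4 = 5/8
5 of 15 · BRBRB · max L 5/8 · min R 3/4 = 11/16
6 of 15 · BRBRBB · max L 11/16 · min R 3/4 = 23/32
7 of 15 · BRBRBBR · max L 11/16 · min R 23/32 = 45/64
8 of 15 · BRBRBBRR · max L 11/16 · min R 45/64 = 89/128
9 of 15 · BRBRBBRRR · max L 11/16 · min R 89/128 = 177/256
10 of 15 · BRBRBBRRRB · max L 177/256 · min R 89/128 = 355/512
11 of 15 · BRBRBBRRRBR · max L 177/256 · min R 355/512 = 709/1024
12 of 15 · BRBRBBRRRBRR · max L 177/256 · min R 709/1024 = 1417/2048
13 of 15 · BRBRBBRRRBRRR · max L 177/256 · min R 1417/2048 = 2833/4096
14 of 15 · BRBRBBRRRBRRRB · max L 2833/4096 · min R 1417/2048 = 5667/8192
15 of 15 · BRBRBBRRRBRRRBB · max L 5667/8192 · min R 1417/2048 = 11335/16384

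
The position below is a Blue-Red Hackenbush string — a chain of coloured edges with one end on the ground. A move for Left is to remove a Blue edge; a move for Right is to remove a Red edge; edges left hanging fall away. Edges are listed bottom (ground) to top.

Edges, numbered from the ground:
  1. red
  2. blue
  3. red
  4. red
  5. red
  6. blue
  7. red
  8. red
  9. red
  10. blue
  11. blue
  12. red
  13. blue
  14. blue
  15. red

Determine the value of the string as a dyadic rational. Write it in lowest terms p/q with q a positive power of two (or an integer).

G(r) = { none | 0 } gives -1
G(rb) = { -1 | 0 } gives -1/2
G(rbr) = { -1 | -1/2,0 } gives -3/4
G(rbrr) = { -1 | -3/4,-1/2,0 } gives -7/8
G(rbrrr) = { -1 | -7/8,-3/4,-1/2,0 } gives -15/16
G(rbrrrb) = { -1,-15/16 | -7/8,-3/4,-1/2,0 } gives -29/32
G(rbrrrbr) = { -1,-15/16 | -29/32,-7/8,-3/4,-1/2,0 } gives -59/64
G(rbrrrbrr) = { -1,-15/16 | -59/64,-29/32,-7/8,-3/4,-1/2,0 } gives -119/128
G(rbrrrbrrr) = { -1,-15/16 | -119/128,-59/64,-29/32,-7/8,-3/4,-1/2,0 } gives -239/256
G(rbrrrbrrrb) = { -1,-15/16,-239/256 | -119/128,-59/64,-29/32,-7/8,-3/4,-1/2,0 } gives -477/512
G(rbrrrbrrrbb) = { -1,-15/16,-239/256,-477/512 | -119/128,-59/64,-29/32,-7/8,-3/4,-1/2,0 } gives -953/1024
G(rbrrrbrrrbbr) = { -1,-15/16,-239/256,-477/512 | -953/1024,-119/128,-59/64,-29/32,-7/8,-3/4,-1/2,0 } gives -1907/2048
G(rbrrrbrrrbbrb) = { -1,-15/16,-239/256,-477/512,-1907/2048 | -953/1024,-119/128,-59/64,-29/32,-7/8,-3/4,-1/2,0 } gives -3813/4096
G(rbrrrbrrrbbrbb) = { -1,-15/16,-239/256,-477/512,-1907/2048,-3813/4096 | -953/1024,-119/128,-59/64,-29/32,-7/8,-3/4,-1/2,0 } gives -7625/8192
G(rbrrrbrrrbbrbbr) = { -1,-15/16,-239/256,-477/512,-1907/2048,-3813/4096 | -7625/8192,-953/1024,-119/128,-59/64,-29/32,-7/8,-3/4,-1/2,0 } gives -15251/16384

-15251/16384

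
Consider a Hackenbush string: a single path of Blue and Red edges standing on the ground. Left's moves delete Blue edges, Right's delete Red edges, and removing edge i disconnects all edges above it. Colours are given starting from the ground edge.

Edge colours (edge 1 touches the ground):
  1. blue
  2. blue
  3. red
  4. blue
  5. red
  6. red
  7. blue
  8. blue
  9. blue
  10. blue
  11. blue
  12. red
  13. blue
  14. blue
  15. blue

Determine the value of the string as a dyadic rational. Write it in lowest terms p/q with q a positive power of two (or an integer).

13295/8192

value_1 [b]  L=[0]  R=[none]  gives 1
value_2 [bb]  L=[0,1]  R=[none]  gives 2
value_3 [bbr]  L=[0,1]  R=[2]  gives 3/2
value_4 [bbrb]  L=[0,1,3/2]  R=[2]  gives 7/4
value_5 [bbrbr]  L=[0,1,3/2]  R=[7/4,2]  gives 13/8
value_6 [bbrbrr]  L=[0,1,3/2]  R=[13/8,7/4,2]  gives 25/16
value_7 [bbrbrrb]  L=[0,1,3/2,25/16]  R=[13/8,7/4,2]  gives 51/32
value_8 [bbrbrrbb]  L=[0,1,3/2,25/16,51/32]  R=[13/8,7/4,2]  gives 103/64
value_9 [bbrbrrbbb]  L=[0,1,3/2,25/16,51/32,103/64]  R=[13/8,7/4,2]  gives 207/128
value_10 [bbrbrrbbbb]  L=[0,1,3/2,25/16,51/32,103/64,207/128]  R=[13/8,7/4,2]  gives 415/256
value_11 [bbrbrrbbbbb]  L=[0,1,3/2,25/16,51/32,103/64,207/128,415/256]  R=[13/8,7/4,2]  gives 831/512
value_12 [bbrbrrbbbbbr]  L=[0,1,3/2,25/16,51/32,103/64,207/128,415/256]  R=[831/512,13/8,7/4,2]  gives 1661/1024
value_13 [bbrbrrbbbbbrb]  L=[0,1,3/2,25/16,51/32,103/64,207/128,415/256,1661/1024]  R=[831/512,13/8,7/4,2]  gives 3323/2048
value_14 [bbrbrrbbbbbrbb]  L=[0,1,3/2,25/16,51/32,103/64,207/128,415/256,1661/1024,3323/2048]  R=[831/512,13/8,7/4,2]  gives 6647/4096
value_15 [bbrbrrbbbbbrbbb]  L=[0,1,3/2,25/16,51/32,103/64,207/128,415/256,1661/1024,3323/2048,6647/4096]  R=[831/512,13/8,7/4,2]  gives 13295/8192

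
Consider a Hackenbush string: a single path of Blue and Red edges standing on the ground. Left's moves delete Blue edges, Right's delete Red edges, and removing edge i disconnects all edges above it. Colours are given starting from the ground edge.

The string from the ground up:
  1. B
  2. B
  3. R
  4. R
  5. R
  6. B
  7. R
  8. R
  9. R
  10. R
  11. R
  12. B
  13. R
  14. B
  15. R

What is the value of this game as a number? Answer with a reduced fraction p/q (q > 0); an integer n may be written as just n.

9237/8192

step 1: add B to get B; options L={ 0 } R={ (no moves) } ⇒ 1
step 2: add B to get BB; options L={ 0,1 } R={ (no moves) } ⇒ 2
step 3: add R to get BBR; options L={ 0,1 } R={ 2 } ⇒ 3/2
step 4: add R to get BBRR; options L={ 0,1 } R={ 3/2,2 } ⇒ 5/4
step 5: add R to get BBRRR; options L={ 0,1 } R={ 5/4,3/2,2 } ⇒ 9/8
step 6: add B to get BBRRRB; options L={ 0,1,9/8 } R={ 5/4,3/2,2 } ⇒ 19/16
step 7: add R to get BBRRRBR; options L={ 0,1,9/8 } R={ 19/16,5/4,3/2,2 } ⇒ 37/32
step 8: add R to get BBRRRBRR; options L={ 0,1,9/8 } R={ 37/32,19/16,5/4,3/2,2 } ⇒ 73/64
step 9: add R to get BBRRRBRRR; options L={ 0,1,9/8 } R={ 73/64,37/32,19/16,5/4,3/2,2 } ⇒ 145/128
step 10: add R to get BBRRRBRRRR; options L={ 0,1,9/8 } R={ 145/128,73/64,37/32,19/16,5/4,3/2,2 } ⇒ 289/256
step 11: add R to get BBRRRBRRRRR; options L={ 0,1,9/8 } R={ 289/256,145/128,73/64,37/32,19/16,5/4,3/2,2 } ⇒ 577/512
step 12: add B to get BBRRRBRRRRRB; options L={ 0,1,9/8,577/512 } R={ 289/256,145/128,73/64,37/32,19/16,5/4,3/2,2 } ⇒ 1155/1024
step 13: add R to get BBRRRBRRRRRBR; options L={ 0,1,9/8,577/512 } R={ 1155/1024,289/256,145/128,73/64,37/32,19/16,5/4,3/2,2 } ⇒ 2309/2048
step 14: add B to get BBRRRBRRRRRBRB; options L={ 0,1,9/8,577/512,2309/2048 } R={ 1155/1024,289/256,145/128,73/64,37/32,19/16,5/4,3/2,2 } ⇒ 4619/4096
step 15: add R to get BBRRRBRRRRRBRBR; options L={ 0,1,9/8,577/512,2309/2048 } R={ 4619/4096,1155/1024,289/256,145/128,73/64,37/32,19/16,5/4,3/2,2 } ⇒ 9237/8192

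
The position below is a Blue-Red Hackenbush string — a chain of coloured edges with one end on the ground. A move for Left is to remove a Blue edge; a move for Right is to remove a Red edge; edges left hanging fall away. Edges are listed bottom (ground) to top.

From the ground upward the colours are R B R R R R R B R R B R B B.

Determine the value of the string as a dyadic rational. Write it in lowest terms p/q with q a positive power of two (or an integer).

-8041/8192

Prefix values for R B R R R R R B R R B R B B via {L|R} + simplicity:
1 of 14 · R · max L −∞ · min R 0 — -1
2 of 14 · RB · max L -1 · min R 0 — -1/2
3 of 14 · RBR · max L -1 · min R -1/2 — -3/4
4 of 14 · RBRR · max L -1 · min R -3/4 — -7/8
5 of 14 · RBRRR · max L -1 · min R -7/8 — -15/16
6 of 14 · RBRRRR · max L -1 · min R -15/16 — -31/32
7 of 14 · RBRRRRR · max L -1 · min R -31/32 — -63/64
8 of 14 · RBRRRRRB · max L -63/64 · min R -31/32 — -125/128
9 of 14 · RBRRRRRBR · max L -63/64 · min R -125/128 — -251/256
10 of 14 · RBRRRRRBRR · max L -63/64 · min R -251/256 — -503/512
11 of 14 · RBRRRRRBRRB · max L -503/512 · min R -251/256 — -1005/1024
12 of 14 · RBRRRRRBRRBR · max L -503/512 · min R -1005/1024 — -2011/2048
13 of 14 · RBRRRRRBRRBRB · max L -2011/2048 · min R -1005/1024 — -4021/4096
14 of 14 · RBRRRRRBRRBRBB · max L -4021/4096 · min R -1005/1024 — -8041/8192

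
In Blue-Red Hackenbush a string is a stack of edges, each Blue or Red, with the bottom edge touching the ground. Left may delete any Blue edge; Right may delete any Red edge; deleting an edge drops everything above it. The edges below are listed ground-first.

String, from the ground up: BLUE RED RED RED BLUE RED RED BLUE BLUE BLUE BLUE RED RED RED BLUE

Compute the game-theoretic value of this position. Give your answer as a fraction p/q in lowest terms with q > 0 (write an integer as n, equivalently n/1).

2531/16384

Prefix values for BLUE RED RED RED BLUE RED RED BLUE BLUE BLUE BLUE RED RED RED BLUE via {L|R} + simplicity:
B: Left { 0 }, Right { ∅ } = simplest 1
BR: Left { 0 }, Right { 1 } = simplest 1/2
BRR: Left { 0 }, Right { 1/2 1 } = simplest 1/4
BRRR: Left { 0 }, Right { 1/4 1/2 1 } = simplest 1/8
BRRRB: Left { 0 1/8 }, Right { 1/4 1/2 1 } = simplest 3/16
BRRRBR: Left { 0 1/8 }, Right { 3/16 1/4 1/2 1 } = simplest 5/32
BRRRBRR: Left { 0 1/8 }, Right { 5/32 3/16 1/4 1/2 1 } = simplest 9/64
BRRRBRRB: Left { 0 1/8 9/64 }, Right { 5/32 3/16 1/4 1/2 1 } = simplest 19/128
BRRRBRRBB: Left { 0 1/8 9/64 19/128 }, Right { 5/32 3/16 1/4 1/2 1 } = simplest 39/256
BRRRBRRBBB: Left { 0 1/8 9/64 19/128 39/256 }, Right { 5/32 3/16 1/4 1/2 1 } = simplest 79/512
BRRRBRRBBBB: Left { 0 1/8 9/64 19/128 39/256 79/512 }, Right { 5/32 3/16 1/4 1/2 1 } = simplest 159/1024
BRRRBRRBBBBR: Left { 0 1/8 9/64 19/128 39/256 79/512 }, Right { 159/1024 5/32 3/16 1/4 1/2 1 } = simplest 317/2048
BRRRBRRBBBBRR: Left { 0 1/8 9/64 19/128 39/256 79/512 }, Right { 317/2048 159/1024 5/32 3/16 1/4 1/2 1 } = simplest 633/4096
BRRRBRRBBBBRRR: Left { 0 1/8 9/64 19/128 39/256 79/512 }, Right { 633/4096 317/2048 159/1024 5/32 3/16 1/4 1/2 1 } = simplest 1265/8192
BRRRBRRBBBBRRRB: Left { 0 1/8 9/64 19/128 39/256 79/512 1265/8192 }, Right { 633/4096 317/2048 159/1024 5/32 3/16 1/4 1/2 1 } = simplest 2531/16384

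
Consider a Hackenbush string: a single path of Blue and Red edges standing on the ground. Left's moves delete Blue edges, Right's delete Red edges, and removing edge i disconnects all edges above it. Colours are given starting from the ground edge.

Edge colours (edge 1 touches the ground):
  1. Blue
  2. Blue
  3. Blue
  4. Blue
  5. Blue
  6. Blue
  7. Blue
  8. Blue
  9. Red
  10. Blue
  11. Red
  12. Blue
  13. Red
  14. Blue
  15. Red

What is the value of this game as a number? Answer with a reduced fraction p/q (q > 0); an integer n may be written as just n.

981/128

Build g(s[:k]) for k = 1..15, string s = Blue Blue Blue Blue Blue Blue Blue Blue Red Blue Red Blue Red Blue Red.
edge 1 of 15 (Blue): { 0 | none } ⇒ 1
edge 2 of 15 (Blue): { 0,1 | none } ⇒ 2
edge 3 of 15 (Blue): { 0,1,2 | none } ⇒ 3
edge 4 of 15 (Blue): { 0,1,2,3 | none } ⇒ 4
edge 5 of 15 (Blue): { 0,1,2,3,4 | none } ⇒ 5
edge 6 of 15 (Blue): { 0,1,2,3,4,5 | none } ⇒ 6
edge 7 of 15 (Blue): { 0,1,2,3,4,5,6 | none } ⇒ 7
edge 8 of 15 (Blue): { 0,1,2,3,4,5,6,7 | none } ⇒ 8
edge 9 of 15 (Red): { 0,1,2,3,4,5,6,7 | 8 } ⇒ 15/2
edge 10 of 15 (Blue): { 0,1,2,3,4,5,6,7,15/2 | 8 } ⇒ 31/4
edge 11 of 15 (Red): { 0,1,2,3,4,5,6,7,15/2 | 31/4,8 } ⇒ 61/8
edge 12 of 15 (Blue): { 0,1,2,3,4,5,6,7,15/2,61/8 | 31/4,8 } ⇒ 123/16
edge 13 of 15 (Red): { 0,1,2,3,4,5,6,7,15/2,61/8 | 123/16,31/4,8 } ⇒ 245/32
edge 14 of 15 (Blue): { 0,1,2,3,4,5,6,7,15/2,61/8,245/32 | 123/16,31/4,8 } ⇒ 491/64
edge 15 of 15 (Red): { 0,1,2,3,4,5,6,7,15/2,61/8,245/32 | 491/64,123/16,31/4,8 } ⇒ 981/128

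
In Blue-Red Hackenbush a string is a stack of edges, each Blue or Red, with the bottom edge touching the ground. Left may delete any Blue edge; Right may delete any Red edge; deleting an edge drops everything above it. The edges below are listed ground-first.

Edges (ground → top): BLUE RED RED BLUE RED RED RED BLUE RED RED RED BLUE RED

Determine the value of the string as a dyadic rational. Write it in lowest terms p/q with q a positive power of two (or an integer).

1093/4096

Recurse on prefixes of the 13-edge string BLUE RED RED BLUE RED RED RED BLUE RED RED RED BLUE RED:
B: Left { 0 }, Right { — } gives simplest 1
BR: Left { 0 }, Right { 1 } gives simplest 1/2
BRR: Left { 0 }, Right { 1/2; 1 } gives simplest 1/4
BRRB: Left { 0; 1/4 }, Right { 1/2; 1 } gives simplest 3/8
BRRBR: Left { 0; 1/4 }, Right { 3/8; 1/2; 1 } gives simplest 5/16
BRRBRR: Left { 0; 1/4 }, Right { 5/16; 3/8; 1/2; 1 } gives simplest 9/32
BRRBRRR: Left { 0; 1/4 }, Right { 9/32; 5/16; 3/8; 1/2; 1 } gives simplest 17/64
BRRBRRRB: Left { 0; 1/4; 17/64 }, Right { 9/32; 5/16; 3/8; 1/2; 1 } gives simplest 35/128
BRRBRRRBR: Left { 0; 1/4; 17/64 }, Right { 35/128; 9/32; 5/16; 3/8; 1/2; 1 } gives simplest 69/256
BRRBRRRBRR: Left { 0; 1/4; 17/64 }, Right { 69/256; 35/128; 9/32; 5/16; 3/8; 1/2; 1 } gives simplest 137/512
BRRBRRRBRRR: Left { 0; 1/4; 17/64 }, Right { 137/512; 69/256; 35/128; 9/32; 5/16; 3/8; 1/2; 1 } gives simplest 273/1024
BRRBRRRBRRRB: Left { 0; 1/4; 17/64; 273/1024 }, Right { 137/512; 69/256; 35/128; 9/32; 5/16; 3/8; 1/2; 1 } gives simplest 547/2048
BRRBRRRBRRRBR: Left { 0; 1/4; 17/64; 273/1024 }, Right { 547/2048; 137/512; 69/256; 35/128; 9/32; 5/16; 3/8; 1/2; 1 } gives simplest 1093/4096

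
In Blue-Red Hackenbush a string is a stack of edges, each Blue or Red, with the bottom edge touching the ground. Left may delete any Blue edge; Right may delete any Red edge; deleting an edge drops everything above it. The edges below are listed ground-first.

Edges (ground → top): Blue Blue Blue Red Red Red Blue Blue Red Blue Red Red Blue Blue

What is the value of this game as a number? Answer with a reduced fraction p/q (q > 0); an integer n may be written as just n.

4519/2048

B: Left { 0 }, Right {  } => simplest 1
BB: Left { 0, 1 }, Right {  } => simplest 2
BBB: Left { 0, 1, 2 }, Right {  } => simplest 3
BBBR: Left { 0, 1, 2 }, Right { 3 } => simplest 5/2
BBBRR: Left { 0, 1, 2 }, Right { 5/2, 3 } => simplest 9/4
BBBRRR: Left { 0, 1, 2 }, Right { 9/4, 5/2, 3 } => simplest 17/8
BBBRRRB: Left { 0, 1, 2, 17/8 }, Right { 9/4, 5/2, 3 } => simplest 35/16
BBBRRRBB: Left { 0, 1, 2, 17/8, 35/16 }, Right { 9/4, 5/2, 3 } => simplest 71/32
BBBRRRBBR: Left { 0, 1, 2, 17/8, 35/16 }, Right { 71/32, 9/4, 5/2, 3 } => simplest 141/64
BBBRRRBBRB: Left { 0, 1, 2, 17/8, 35/16, 141/64 }, Right { 71/32, 9/4, 5/2, 3 } => simplest 283/128
BBBRRRBBRBR: Left { 0, 1, 2, 17/8, 35/16, 141/64 }, Right { 283/128, 71/32, 9/4, 5/2, 3 } => simplest 565/256
BBBRRRBBRBRR: Left { 0, 1, 2, 17/8, 35/16, 141/64 }, Right { 565/256, 283/128, 71/32, 9/4, 5/2, 3 } => simplest 1129/512
BBBRRRBBRBRRB: Left { 0, 1, 2, 17/8, 35/16, 141/64, 1129/512 }, Right { 565/256, 283/128, 71/32, 9/4, 5/2, 3 } => simplest 2259/1024
BBBRRRBBRBRRBB: Left { 0, 1, 2, 17/8, 35/16, 141/64, 1129/512, 2259/1024 }, Right { 565/256, 283/128, 71/32, 9/4, 5/2, 3 } => simplest 4519/2048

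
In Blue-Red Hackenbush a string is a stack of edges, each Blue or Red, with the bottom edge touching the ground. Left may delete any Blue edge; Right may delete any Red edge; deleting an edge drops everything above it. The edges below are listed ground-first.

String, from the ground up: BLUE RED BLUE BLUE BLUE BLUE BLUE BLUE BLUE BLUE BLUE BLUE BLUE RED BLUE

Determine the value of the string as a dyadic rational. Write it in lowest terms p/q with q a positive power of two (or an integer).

16379/16384

Recurse on prefixes of the 15-edge string BLUE RED BLUE BLUE BLUE BLUE BLUE BLUE BLUE BLUE BLUE BLUE BLUE RED BLUE:
1 of 15 · B · max L 0 · min R +∞ gives 1
2 of 15 · BR · max L 0 · min R 1 gives 1/2
3 of 15 · BRB · max L 1/2 · min R 1 gives 3/4
4 of 15 · BRBB · max L 3/4 · min R 1 gives 7/8
5 of 15 · BRBBB · max L 7/8 · min R 1 gives 15/16
6 of 15 · BRBBBB · max L 15/16 · min R 1 gives 31/32
7 of 15 · BRBBBBB · max L 31/32 · min R 1 gives 63/64
8 of 15 · BRBBBBBB · max L 63/64 · min R 1 gives 127/128
9 of 15 · BRBBBBBBB · max L 127/128 · min R 1 gives 255/256
10 of 15 · BRBBBBBBBB · max L 255/256 · min R 1 gives 511/512
11 of 15 · BRBBBBBBBBB · max L 511/512 · min R 1 gives 1023/1024
12 of 15 · BRBBBBBBBBBB · max L 1023/1024 · min R 1 gives 2047/2048
13 of 15 · BRBBBBBBBBBBB · max L 2047/2048 · min R 1 gives 4095/4096
14 of 15 · BRBBBBBBBBBBBR · max L 2047/2048 · min R 4095/4096 gives 8189/8192
15 of 15 · BRBBBBBBBBBBBRB · max L 8189/8192 · min R 4095/4096 gives 16379/16384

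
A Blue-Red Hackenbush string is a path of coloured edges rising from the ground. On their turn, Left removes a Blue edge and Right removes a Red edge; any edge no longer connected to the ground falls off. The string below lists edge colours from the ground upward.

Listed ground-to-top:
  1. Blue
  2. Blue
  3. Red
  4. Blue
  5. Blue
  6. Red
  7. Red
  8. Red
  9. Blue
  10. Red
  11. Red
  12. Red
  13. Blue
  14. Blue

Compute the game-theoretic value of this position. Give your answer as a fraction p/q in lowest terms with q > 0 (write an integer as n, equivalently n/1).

7239/4096

step 1: add Blue to get B; options L={ 0 } R={ (no moves) } — 1
step 2: add Blue to get BB; options L={ 0, 1 } R={ (no moves) } — 2
step 3: add Red to get BBR; options L={ 0, 1 } R={ 2 } — 3/2
step 4: add Blue to get BBRB; options L={ 0, 1, 3/2 } R={ 2 } — 7/4
step 5: add Blue to get BBRBB; options L={ 0, 1, 3/2, 7/4 } R={ 2 } — 15/8
step 6: add Red to get BBRBBR; options L={ 0, 1, 3/2, 7/4 } R={ 15/8, 2 } — 29/16
step 7: add Red to get BBRBBRR; options L={ 0, 1, 3/2, 7/4 } R={ 29/16, 15/8, 2 } — 57/32
step 8: add Red to get BBRBBRRR; options L={ 0, 1, 3/2, 7/4 } R={ 57/32, 29/16, 15/8, 2 } — 113/64
step 9: add Blue to get BBRBBRRRB; options L={ 0, 1, 3/2, 7/4, 113/64 } R={ 57/32, 29/16, 15/8, 2 } — 227/128
step 10: add Red to get BBRBBRRRBR; options L={ 0, 1, 3/2, 7/4, 113/64 } R={ 227/128, 57/32, 29/16, 15/8, 2 } — 453/256
step 11: add Red to get BBRBBRRRBRR; options L={ 0, 1, 3/2, 7/4, 113/64 } R={ 453/256, 227/128, 57/32, 29/16, 15/8, 2 } — 905/512
step 12: add Red to get BBRBBRRRBRRR; options L={ 0, 1, 3/2, 7/4, 113/64 } R={ 905/512, 453/256, 227/128, 57/32, 29/16, 15/8, 2 } — 1809/1024
step 13: add Blue to get BBRBBRRRBRRRB; options L={ 0, 1, 3/2, 7/4, 113/64, 1809/1024 } R={ 905/512, 453/256, 227/128, 57/32, 29/16, 15/8, 2 } — 3619/2048
step 14: add Blue to get BBRBBRRRBRRRBB; options L={ 0, 1, 3/2, 7/4, 113/64, 1809/1024, 3619/2048 } R={ 905/512, 453/256, 227/128, 57/32, 29/16, 15/8, 2 } — 7239/4096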